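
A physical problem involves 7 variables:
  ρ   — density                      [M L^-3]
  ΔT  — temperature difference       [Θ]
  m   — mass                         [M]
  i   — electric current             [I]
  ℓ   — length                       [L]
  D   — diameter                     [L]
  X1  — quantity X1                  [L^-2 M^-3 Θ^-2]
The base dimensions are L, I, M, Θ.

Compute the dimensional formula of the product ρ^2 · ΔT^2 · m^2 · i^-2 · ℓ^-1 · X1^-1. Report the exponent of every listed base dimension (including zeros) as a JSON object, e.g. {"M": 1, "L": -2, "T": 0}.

Dimensional matrix (L×I×M×Θ by ρ×ΔT×m×i×ℓ×D×X1):
  L: [-3  0  0  0  1  1 -2]
  I: [ 0  0  0  1  0  0  0]
  M: [ 1  0  1  0  0  0 -3]
  Θ: [ 0  1  0  0  0  0 -2]
  [L]: (2)·-3+(2)·0+(2)·0+(-2)·0+(-1)·1+(-1)·-2 = -5
  [I]: (2)·0+(2)·0+(2)·0+(-2)·1+(-1)·0+(-1)·0 = -2
  [M]: (2)·1+(2)·0+(2)·1+(-2)·0+(-1)·0+(-1)·-3 = 7
  [Θ]: (2)·0+(2)·1+(2)·0+(-2)·0+(-1)·0+(-1)·-2 = 4
⇒ L^-5 I^-2 M^7 Θ^4

{"L": -5, "I": -2, "M": 7, "Θ": 4}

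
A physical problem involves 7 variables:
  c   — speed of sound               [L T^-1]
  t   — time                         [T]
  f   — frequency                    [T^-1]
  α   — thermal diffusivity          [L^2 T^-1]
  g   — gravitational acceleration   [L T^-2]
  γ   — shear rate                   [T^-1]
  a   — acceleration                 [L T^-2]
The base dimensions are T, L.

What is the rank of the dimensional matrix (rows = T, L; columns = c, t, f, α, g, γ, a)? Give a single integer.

Exponent matrix [T,L] × [c,t,f,α,g,γ,a]:
  T: [-1  1 -1 -1 -2 -1 -2]
  L: [ 1  0  0  2  1  0  1]
RREF → pivots at {c,t} ⇒ r = 2

2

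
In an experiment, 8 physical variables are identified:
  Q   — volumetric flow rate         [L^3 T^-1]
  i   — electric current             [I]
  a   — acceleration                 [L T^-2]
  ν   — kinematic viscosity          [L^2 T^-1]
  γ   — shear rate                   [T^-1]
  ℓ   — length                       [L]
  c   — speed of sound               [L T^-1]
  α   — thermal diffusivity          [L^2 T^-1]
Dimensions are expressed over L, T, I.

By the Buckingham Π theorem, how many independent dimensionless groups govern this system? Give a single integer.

5

Dimensional matrix (L×T×I by Q×i×a×ν×γ×ℓ×c×α):
  L: [ 3  0  1  2  0  1  1  2]
  T: [-1  0 -2 -1 -1  0 -1 -1]
  I: [ 0  1  0  0  0  0  0  0]
Row reduction gives pivot columns Q,i,a; rank = 3
n=8, r=3 ⇒ 5 dimensionless groups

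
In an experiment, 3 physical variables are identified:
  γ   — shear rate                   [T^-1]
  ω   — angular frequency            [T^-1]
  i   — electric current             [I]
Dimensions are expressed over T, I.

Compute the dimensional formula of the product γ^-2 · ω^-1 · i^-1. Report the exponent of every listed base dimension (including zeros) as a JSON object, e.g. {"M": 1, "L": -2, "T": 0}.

{"T": 3, "I": -1}

Write exponents as rows T,I / cols γ,ω,i:
  T: [-1 -1  0]
  I: [ 0  0  1]
  [T]: (-2)·-1+(-1)·-1+(-1)·0 = 3
  [I]: (-2)·0+(-1)·0+(-1)·1 = -1
⇒ T^3 I^-1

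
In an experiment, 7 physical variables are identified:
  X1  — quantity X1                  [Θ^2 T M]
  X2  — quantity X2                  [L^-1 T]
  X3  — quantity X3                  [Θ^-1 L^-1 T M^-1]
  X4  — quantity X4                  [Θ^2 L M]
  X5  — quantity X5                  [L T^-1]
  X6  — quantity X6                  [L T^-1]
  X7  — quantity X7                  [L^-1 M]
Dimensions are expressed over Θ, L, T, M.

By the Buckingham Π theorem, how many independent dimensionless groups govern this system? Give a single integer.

4

Dimensional matrix (Θ×L×T×M by X1×X2×X3×X4×X5×X6×X7):
  Θ: [ 2  0 -1  2  0  0  0]
  L: [ 0 -1 -1  1  1  1 -1]
  T: [ 1  1  1  0 -1 -1  0]
  M: [ 1  0 -1  1  0  0  1]
Row reduction gives pivot columns X1,X2,X3; rank = 3
Π count = n − r = 7 − 3 = 4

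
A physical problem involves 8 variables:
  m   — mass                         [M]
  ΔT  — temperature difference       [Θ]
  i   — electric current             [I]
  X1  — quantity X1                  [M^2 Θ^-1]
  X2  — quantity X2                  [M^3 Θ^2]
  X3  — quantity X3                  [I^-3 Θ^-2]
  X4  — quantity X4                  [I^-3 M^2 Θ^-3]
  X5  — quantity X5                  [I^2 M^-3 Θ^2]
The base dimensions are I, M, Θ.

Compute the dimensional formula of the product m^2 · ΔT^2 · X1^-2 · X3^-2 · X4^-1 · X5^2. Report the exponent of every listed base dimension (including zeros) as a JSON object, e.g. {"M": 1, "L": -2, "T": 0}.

Dimensional matrix (I×M×Θ by m×ΔT×i×X1×X2×X3×X4×X5):
  I: [ 0  0  1  0  0 -3 -3  2]
  M: [ 1  0  0  2  3  0  2 -3]
  Θ: [ 0  1  0 -1  2 -2 -3  2]
  [I]: (2)·0+(2)·0+(-2)·0+(-2)·-3+(-1)·-3+(2)·2 = 13
  [M]: (2)·1+(2)·0+(-2)·2+(-2)·0+(-1)·2+(2)·-3 = -10
  [Θ]: (2)·0+(2)·1+(-2)·-1+(-2)·-2+(-1)·-3+(2)·2 = 15
⇒ I^13 M^-10 Θ^15

{"I": 13, "M": -10, "Θ": 15}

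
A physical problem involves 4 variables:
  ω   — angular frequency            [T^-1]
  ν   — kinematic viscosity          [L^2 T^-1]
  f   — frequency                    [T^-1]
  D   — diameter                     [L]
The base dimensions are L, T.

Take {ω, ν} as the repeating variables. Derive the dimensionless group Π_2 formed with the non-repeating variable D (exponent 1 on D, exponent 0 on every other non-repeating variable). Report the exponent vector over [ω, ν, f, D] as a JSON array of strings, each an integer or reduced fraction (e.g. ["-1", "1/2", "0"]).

["1/2", "-1/2", "0", "1"]

Exponent matrix [L,T] × [ω,ν,f,D]:
  L: [ 0  2  0  1]
  T: [-1 -1 -1  0]
Row reduction gives pivot columns ω,ν; rank = 2
Repeat: ω,ν; free: f,D
RREF:
  r0: [   1    0    1 -1/2]
  r1: [   0    1    0  1/2]
Fix exponent of D at 1, f at 0; solve each RREF row for its pivot's exponent:
  r0: exp(ω) + (-1/2)·1 = 0 ⇒ exp(ω) = 1/2
  r1: exp(ν) + (1/2)·1 = 0 ⇒ exp(ν) = -1/2
Π_2 = ω^(1/2) · ν^(-1/2) · D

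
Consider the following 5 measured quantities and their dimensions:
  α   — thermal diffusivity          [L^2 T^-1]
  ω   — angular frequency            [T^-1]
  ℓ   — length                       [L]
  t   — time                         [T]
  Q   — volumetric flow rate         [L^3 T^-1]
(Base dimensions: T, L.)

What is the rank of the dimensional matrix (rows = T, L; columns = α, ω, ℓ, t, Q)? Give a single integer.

2

Exponent matrix [T,L] × [α,ω,ℓ,t,Q]:
  T: [-1 -1  0  1 -1]
  L: [ 2  0  1  0  3]
RREF → pivots at {α,ω} ⇒ r = 2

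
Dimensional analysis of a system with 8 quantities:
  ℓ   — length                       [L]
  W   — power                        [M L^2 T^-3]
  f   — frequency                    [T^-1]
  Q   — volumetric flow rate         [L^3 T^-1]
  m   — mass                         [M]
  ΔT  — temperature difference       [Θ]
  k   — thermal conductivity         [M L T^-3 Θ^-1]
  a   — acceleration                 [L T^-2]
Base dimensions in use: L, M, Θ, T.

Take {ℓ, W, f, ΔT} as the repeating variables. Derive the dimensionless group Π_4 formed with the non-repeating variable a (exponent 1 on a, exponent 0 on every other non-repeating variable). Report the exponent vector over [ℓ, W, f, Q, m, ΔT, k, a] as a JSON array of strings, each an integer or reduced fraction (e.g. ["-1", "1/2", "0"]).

["-1", "0", "-2", "0", "0", "0", "0", "1"]

Dimensional matrix (L×M×Θ×T by ℓ×W×f×Q×m×ΔT×k×a):
  L: [ 1  2  0  3  0  0  1  1]
  M: [ 0  1  0  0  1  0  1  0]
  Θ: [ 0  0  0  0  0  1 -1  0]
  T: [ 0 -3 -1 -1  0  0 -3 -2]
RREF → pivots at {ℓ,W,f,ΔT} ⇒ r = 4
Pivot set = {ℓ,W,f,ΔT}, free = {Q,m,k,a}
RREF:
  r0: [   1    0    0    3   -2    0   -1    1]
  r1: [   0    1    0    0    1    0    1    0]
  r2: [   0    0    1    1   -3    0    0    2]
  r3: [   0    0    0    0    0    1   -1    0]
Fix exponent of a at 1, Q at 0, m at 0, k at 0; solve each RREF row for its pivot's exponent:
  r0: exp(ℓ) + (1)·1 = 0 ⇒ exp(ℓ) = -1
  r1: exp(W) + (0)·1 = 0 ⇒ exp(W) = 0
  r2: exp(f) + (2)·1 = 0 ⇒ exp(f) = -2
  r3: exp(ΔT) + (0)·1 = 0 ⇒ exp(ΔT) = 0
Π_4 = ℓ^-1 · f^-2 · a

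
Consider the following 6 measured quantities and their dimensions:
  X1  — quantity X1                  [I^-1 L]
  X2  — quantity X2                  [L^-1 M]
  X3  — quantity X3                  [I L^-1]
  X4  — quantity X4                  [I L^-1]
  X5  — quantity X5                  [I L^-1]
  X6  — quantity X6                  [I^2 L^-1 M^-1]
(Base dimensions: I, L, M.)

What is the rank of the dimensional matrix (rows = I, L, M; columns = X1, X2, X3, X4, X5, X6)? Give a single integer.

2

Exponent matrix [I,L,M] × [X1,X2,X3,X4,X5,X6]:
  I: [-1  0  1  1  1  2]
  L: [ 1 -1 -1 -1 -1 -1]
  M: [ 0  1  0  0  0 -1]
Row reduction gives pivot columns X1,X2; rank = 2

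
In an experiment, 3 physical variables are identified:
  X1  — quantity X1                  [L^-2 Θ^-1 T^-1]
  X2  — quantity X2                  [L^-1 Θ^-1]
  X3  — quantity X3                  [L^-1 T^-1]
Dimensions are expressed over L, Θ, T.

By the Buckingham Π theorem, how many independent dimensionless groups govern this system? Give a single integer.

1

Write exponents as rows L,Θ,T / cols X1,X2,X3:
  L: [-2 -1 -1]
  Θ: [-1 -1  0]
  T: [-1  0 -1]
RREF → pivots at {X1,X2} ⇒ r = 2
n=3, r=2 ⇒ 1 dimensionless group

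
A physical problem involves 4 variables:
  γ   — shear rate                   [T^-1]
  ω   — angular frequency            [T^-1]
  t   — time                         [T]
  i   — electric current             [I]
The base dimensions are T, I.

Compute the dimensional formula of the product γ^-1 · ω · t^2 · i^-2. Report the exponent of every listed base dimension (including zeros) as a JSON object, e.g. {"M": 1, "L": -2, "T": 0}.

Write exponents as rows T,I / cols γ,ω,t,i:
  T: [-1 -1  1  0]
  I: [ 0  0  0  1]
  [T]: (-1)·-1+(1)·-1+(2)·1+(-2)·0 = 2
  [I]: (-1)·0+(1)·0+(2)·0+(-2)·1 = -2
⇒ T^2 I^-2

{"T": 2, "I": -2}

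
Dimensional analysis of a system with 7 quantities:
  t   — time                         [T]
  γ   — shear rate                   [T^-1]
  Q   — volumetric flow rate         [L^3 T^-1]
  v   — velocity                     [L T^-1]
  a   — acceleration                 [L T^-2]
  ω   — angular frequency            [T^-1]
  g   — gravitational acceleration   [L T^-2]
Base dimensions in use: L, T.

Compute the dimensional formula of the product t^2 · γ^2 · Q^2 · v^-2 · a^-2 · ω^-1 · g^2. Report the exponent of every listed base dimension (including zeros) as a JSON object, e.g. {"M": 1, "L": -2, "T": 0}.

Write exponents as rows L,T / cols t,γ,Q,v,a,ω,g:
  L: [ 0  0  3  1  1  0  1]
  T: [ 1 -1 -1 -1 -2 -1 -2]
  [L]: (2)·0+(2)·0+(2)·3+(-2)·1+(-2)·1+(-1)·0+(2)·1 = 4
  [T]: (2)·1+(2)·-1+(2)·-1+(-2)·-1+(-2)·-2+(-1)·-1+(2)·-2 = 1
⇒ L^4 T

{"L": 4, "T": 1}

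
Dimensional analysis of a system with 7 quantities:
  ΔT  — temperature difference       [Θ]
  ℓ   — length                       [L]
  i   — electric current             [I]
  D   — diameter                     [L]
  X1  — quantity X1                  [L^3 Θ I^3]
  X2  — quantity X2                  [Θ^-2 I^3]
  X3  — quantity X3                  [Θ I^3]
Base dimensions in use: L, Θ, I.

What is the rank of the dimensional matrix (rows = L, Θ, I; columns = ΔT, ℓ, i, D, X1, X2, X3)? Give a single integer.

3

Write exponents as rows L,Θ,I / cols ΔT,ℓ,i,D,X1,X2,X3:
  L: [ 0  1  0  1  3  0  0]
  Θ: [ 1  0  0  0  1 -2  1]
  I: [ 0  0  1  0  3  3  3]
Row reduction gives pivot columns ΔT,ℓ,i; rank = 3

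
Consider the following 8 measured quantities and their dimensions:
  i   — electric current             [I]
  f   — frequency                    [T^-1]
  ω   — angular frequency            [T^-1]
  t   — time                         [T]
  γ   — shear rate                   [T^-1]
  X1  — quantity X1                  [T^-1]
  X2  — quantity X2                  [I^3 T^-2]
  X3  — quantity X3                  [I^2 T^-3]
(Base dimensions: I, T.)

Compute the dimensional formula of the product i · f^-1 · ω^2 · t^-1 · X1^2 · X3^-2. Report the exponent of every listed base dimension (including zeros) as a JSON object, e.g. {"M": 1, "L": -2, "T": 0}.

{"I": -3, "T": 2}

Write exponents as rows I,T / cols i,f,ω,t,γ,X1,X2,X3:
  I: [ 1  0  0  0  0  0  3  2]
  T: [ 0 -1 -1  1 -1 -1 -2 -3]
  [I]: (1)·1+(-1)·0+(2)·0+(-1)·0+(2)·0+(-2)·2 = -3
  [T]: (1)·0+(-1)·-1+(2)·-1+(-1)·1+(2)·-1+(-2)·-3 = 2
⇒ I^-3 T^2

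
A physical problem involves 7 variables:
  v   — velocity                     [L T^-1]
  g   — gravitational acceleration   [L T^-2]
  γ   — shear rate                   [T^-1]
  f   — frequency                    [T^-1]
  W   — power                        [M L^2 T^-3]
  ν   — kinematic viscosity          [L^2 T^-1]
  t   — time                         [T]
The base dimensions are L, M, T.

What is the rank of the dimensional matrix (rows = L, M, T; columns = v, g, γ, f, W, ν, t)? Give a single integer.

3

Write exponents as rows L,M,T / cols v,g,γ,f,W,ν,t:
  L: [ 1  1  0  0  2  2  0]
  M: [ 0  0  0  0  1  0  0]
  T: [-1 -2 -1 -1 -3 -1  1]
Echelon form has 3 nonzero rows (pivots: v,g,W)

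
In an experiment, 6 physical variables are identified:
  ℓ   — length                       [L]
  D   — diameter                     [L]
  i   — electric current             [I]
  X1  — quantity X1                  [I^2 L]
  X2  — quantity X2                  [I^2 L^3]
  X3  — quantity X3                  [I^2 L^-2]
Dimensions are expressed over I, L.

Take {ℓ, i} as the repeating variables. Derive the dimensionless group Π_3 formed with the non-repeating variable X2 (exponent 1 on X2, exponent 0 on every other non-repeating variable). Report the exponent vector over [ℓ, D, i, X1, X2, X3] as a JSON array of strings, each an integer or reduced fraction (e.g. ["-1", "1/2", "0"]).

Write exponents as rows I,L / cols ℓ,D,i,X1,X2,X3:
  I: [ 0  0  1  2  2  2]
  L: [ 1  1  0  1  3 -2]
Row reduction gives pivot columns ℓ,i; rank = 2
Pivot set = {ℓ,i}, free = {D,X1,X2,X3}
RREF:
  r0: [   1    1    0    1    3   -2]
  r1: [   0    0    1    2    2    2]
Fix exponent of X2 at 1, D at 0, X1 at 0, X3 at 0; solve each RREF row for its pivot's exponent:
  r0: exp(ℓ) + (3)·1 = 0 ⇒ exp(ℓ) = -3
  r1: exp(i) + (2)·1 = 0 ⇒ exp(i) = -2
Π_3 = ℓ^-3 · i^-2 · X2

["-3", "0", "-2", "0", "1", "0"]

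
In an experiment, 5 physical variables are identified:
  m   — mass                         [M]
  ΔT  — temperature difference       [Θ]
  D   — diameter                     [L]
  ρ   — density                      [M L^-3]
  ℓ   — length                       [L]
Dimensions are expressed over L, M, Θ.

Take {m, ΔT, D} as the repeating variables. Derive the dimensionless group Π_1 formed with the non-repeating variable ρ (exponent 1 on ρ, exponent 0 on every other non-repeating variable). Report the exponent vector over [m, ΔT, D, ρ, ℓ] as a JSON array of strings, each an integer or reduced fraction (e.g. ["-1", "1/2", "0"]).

Dimensional matrix (L×M×Θ by m×ΔT×D×ρ×ℓ):
  L: [ 0  0  1 -3  1]
  M: [ 1  0  0  1  0]
  Θ: [ 0  1  0  0  0]
Row reduction gives pivot columns m,ΔT,D; rank = 3
Pivot set = {m,ΔT,D}, free = {ρ,ℓ}
RREF:
  r0: [   1    0    0    1    0]
  r1: [   0    1    0    0    0]
  r2: [   0    0    1   -3    1]
Fix exponent of ρ at 1, ℓ at 0; solve each RREF row for its pivot's exponent:
  r0: exp(m) + (1)·1 = 0 ⇒ exp(m) = -1
  r1: exp(ΔT) + (0)·1 = 0 ⇒ exp(ΔT) = 0
  r2: exp(D) + (-3)·1 = 0 ⇒ exp(D) = 3
Π_1 = m^-1 · D^3 · ρ

["-1", "0", "3", "1", "0"]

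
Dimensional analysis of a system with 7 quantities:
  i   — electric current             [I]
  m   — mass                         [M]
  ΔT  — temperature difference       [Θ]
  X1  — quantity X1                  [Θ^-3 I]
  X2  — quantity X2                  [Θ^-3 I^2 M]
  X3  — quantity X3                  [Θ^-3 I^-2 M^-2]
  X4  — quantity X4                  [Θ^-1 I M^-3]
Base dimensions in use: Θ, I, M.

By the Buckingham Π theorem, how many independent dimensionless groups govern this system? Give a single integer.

4

Dimensional matrix (Θ×I×M by i×m×ΔT×X1×X2×X3×X4):
  Θ: [ 0  0  1 -3 -3 -3 -1]
  I: [ 1  0  0  1  2 -2  1]
  M: [ 0  1  0  0  1 -2 -3]
Row reduction gives pivot columns i,m,ΔT; rank = 3
n=7, r=3 ⇒ 4 dimensionless groups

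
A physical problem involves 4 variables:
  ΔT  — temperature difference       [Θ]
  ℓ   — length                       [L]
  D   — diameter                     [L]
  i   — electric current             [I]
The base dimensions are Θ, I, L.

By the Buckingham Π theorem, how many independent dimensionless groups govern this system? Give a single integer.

Exponent matrix [Θ,I,L] × [ΔT,ℓ,D,i]:
  Θ: [ 1  0  0  0]
  I: [ 0  0  0  1]
  L: [ 0  1  1  0]
Row reduction gives pivot columns ΔT,ℓ,i; rank = 3
4 vars − rank 3 = 1 Π group

1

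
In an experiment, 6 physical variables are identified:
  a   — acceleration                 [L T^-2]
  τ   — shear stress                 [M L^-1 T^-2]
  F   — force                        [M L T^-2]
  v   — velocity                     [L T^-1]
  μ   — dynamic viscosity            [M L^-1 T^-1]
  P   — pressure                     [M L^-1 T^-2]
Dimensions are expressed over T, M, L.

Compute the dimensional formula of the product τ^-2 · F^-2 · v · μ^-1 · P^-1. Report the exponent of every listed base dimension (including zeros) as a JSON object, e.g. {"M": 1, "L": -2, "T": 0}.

{"T": 10, "M": -6, "L": 3}

Exponent matrix [T,M,L] × [a,τ,F,v,μ,P]:
  T: [-2 -2 -2 -1 -1 -2]
  M: [ 0  1  1  0  1  1]
  L: [ 1 -1  1  1 -1 -1]
  [T]: (-2)·-2+(-2)·-2+(1)·-1+(-1)·-1+(-1)·-2 = 10
  [M]: (-2)·1+(-2)·1+(1)·0+(-1)·1+(-1)·1 = -6
  [L]: (-2)·-1+(-2)·1+(1)·1+(-1)·-1+(-1)·-1 = 3
⇒ T^10 M^-6 L^3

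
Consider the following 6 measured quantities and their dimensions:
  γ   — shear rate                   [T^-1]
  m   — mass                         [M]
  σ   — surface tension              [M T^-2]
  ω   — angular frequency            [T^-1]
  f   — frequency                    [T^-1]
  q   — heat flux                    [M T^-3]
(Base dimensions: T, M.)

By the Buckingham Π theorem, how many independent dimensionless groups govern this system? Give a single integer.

4

Dimensional matrix (T×M by γ×m×σ×ω×f×q):
  T: [-1  0 -2 -1 -1 -3]
  M: [ 0  1  1  0  0  1]
Echelon form has 2 nonzero rows (pivots: γ,m)
Π count = n − r = 6 − 2 = 4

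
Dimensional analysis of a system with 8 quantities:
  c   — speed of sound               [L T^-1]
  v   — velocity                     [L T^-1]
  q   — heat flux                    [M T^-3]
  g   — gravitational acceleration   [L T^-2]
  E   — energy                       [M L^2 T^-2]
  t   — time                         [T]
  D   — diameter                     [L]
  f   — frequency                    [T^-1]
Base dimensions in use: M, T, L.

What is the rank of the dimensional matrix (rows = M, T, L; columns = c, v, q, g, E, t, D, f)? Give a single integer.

3

Dimensional matrix (M×T×L by c×v×q×g×E×t×D×f):
  M: [ 0  0  1  0  1  0  0  0]
  T: [-1 -1 -3 -2 -2  1  0 -1]
  L: [ 1  1  0  1  2  0  1  0]
Row reduction gives pivot columns c,q,g; rank = 3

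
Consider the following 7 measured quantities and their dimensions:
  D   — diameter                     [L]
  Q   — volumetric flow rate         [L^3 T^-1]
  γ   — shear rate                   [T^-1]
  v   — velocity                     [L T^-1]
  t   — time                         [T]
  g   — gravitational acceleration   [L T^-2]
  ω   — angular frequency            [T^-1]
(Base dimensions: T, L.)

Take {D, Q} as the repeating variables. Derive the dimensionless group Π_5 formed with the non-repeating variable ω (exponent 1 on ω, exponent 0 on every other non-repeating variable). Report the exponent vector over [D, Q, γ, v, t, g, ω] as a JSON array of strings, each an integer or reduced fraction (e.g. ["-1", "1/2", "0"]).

Exponent matrix [T,L] × [D,Q,γ,v,t,g,ω]:
  T: [ 0 -1 -1 -1  1 -2 -1]
  L: [ 1  3  0  1  0  1  0]
Echelon form has 2 nonzero rows (pivots: D,Q)
Pivot set = {D,Q}, free = {γ,v,t,g,ω}
RREF:
  r0: [   1    0   -3   -2    3   -5   -3]
  r1: [   0    1    1    1   -1    2    1]
Fix exponent of ω at 1, γ at 0, v at 0, t at 0, g at 0; solve each RREF row for its pivot's exponent:
  r0: exp(D) + (-3)·1 = 0 ⇒ exp(D) = 3
  r1: exp(Q) + (1)·1 = 0 ⇒ exp(Q) = -1
Π_5 = D^3 · Q^-1 · ω

["3", "-1", "0", "0", "0", "0", "1"]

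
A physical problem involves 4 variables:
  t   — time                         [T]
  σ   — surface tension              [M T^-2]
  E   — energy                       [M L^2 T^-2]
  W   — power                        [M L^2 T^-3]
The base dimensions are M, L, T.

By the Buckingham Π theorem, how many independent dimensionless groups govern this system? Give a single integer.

1

Dimensional matrix (M×L×T by t×σ×E×W):
  M: [ 0  1  1  1]
  L: [ 0  0  2  2]
  T: [ 1 -2 -2 -3]
Row reduction gives pivot columns t,σ,E; rank = 3
4 vars − rank 3 = 1 Π group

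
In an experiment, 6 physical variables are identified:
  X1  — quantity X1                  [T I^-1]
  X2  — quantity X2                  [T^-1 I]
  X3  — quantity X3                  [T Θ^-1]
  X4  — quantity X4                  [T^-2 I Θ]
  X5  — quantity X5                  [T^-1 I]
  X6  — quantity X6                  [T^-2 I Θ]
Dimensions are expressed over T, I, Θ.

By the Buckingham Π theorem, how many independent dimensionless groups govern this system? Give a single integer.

4

Write exponents as rows T,I,Θ / cols X1,X2,X3,X4,X5,X6:
  T: [ 1 -1  1 -2 -1 -2]
  I: [-1  1  0  1  1  1]
  Θ: [ 0  0 -1  1  0  1]
Echelon form has 2 nonzero rows (pivots: X1,X3)
6 vars − rank 2 = 4 Π groups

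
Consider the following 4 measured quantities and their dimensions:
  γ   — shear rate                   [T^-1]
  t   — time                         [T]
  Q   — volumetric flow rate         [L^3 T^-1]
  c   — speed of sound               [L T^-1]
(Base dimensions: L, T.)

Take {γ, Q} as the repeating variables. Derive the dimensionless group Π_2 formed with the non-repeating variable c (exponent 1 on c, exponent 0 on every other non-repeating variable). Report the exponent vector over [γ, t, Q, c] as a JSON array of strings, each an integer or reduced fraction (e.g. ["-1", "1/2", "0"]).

Write exponents as rows L,T / cols γ,t,Q,c:
  L: [ 0  0  3  1]
  T: [-1  1 -1 -1]
Row reduction gives pivot columns γ,Q; rank = 2
Pivot set = {γ,Q}, free = {t,c}
RREF:
  r0: [   1   -1    0  2/3]
  r1: [   0    0    1  1/3]
Fix exponent of c at 1, t at 0; solve each RREF row for its pivot's exponent:
  r0: exp(γ) + (2/3)·1 = 0 ⇒ exp(γ) = -2/3
  r1: exp(Q) + (1/3)·1 = 0 ⇒ exp(Q) = -1/3
Π_2 = γ^(-2/3) · Q^(-1/3) · c

["-2/3", "0", "-1/3", "1"]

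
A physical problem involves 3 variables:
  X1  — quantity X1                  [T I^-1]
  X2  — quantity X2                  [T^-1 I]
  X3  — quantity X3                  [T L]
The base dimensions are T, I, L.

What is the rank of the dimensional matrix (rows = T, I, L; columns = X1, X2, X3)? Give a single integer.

2

Write exponents as rows T,I,L / cols X1,X2,X3:
  T: [ 1 -1  1]
  I: [-1  1  0]
  L: [ 0  0  1]
Row reduction gives pivot columns X1,X3; rank = 2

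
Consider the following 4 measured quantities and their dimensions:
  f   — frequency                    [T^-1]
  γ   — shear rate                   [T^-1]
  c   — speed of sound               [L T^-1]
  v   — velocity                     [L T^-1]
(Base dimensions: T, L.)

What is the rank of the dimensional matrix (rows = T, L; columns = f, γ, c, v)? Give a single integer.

Dimensional matrix (T×L by f×γ×c×v):
  T: [-1 -1 -1 -1]
  L: [ 0  0  1  1]
RREF → pivots at {f,c} ⇒ r = 2

2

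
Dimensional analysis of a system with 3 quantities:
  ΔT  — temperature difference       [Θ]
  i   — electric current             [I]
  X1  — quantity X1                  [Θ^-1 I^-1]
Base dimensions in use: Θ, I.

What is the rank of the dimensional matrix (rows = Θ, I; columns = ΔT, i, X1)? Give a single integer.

Write exponents as rows Θ,I / cols ΔT,i,X1:
  Θ: [ 1  0 -1]
  I: [ 0  1 -1]
Row reduction gives pivot columns ΔT,i; rank = 2

2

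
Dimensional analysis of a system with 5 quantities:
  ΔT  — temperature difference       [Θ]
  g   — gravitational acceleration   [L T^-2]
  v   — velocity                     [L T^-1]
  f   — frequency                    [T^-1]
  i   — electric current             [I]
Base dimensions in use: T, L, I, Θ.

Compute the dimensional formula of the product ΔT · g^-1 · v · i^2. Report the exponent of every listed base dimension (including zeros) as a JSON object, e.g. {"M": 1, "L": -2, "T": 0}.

Exponent matrix [T,L,I,Θ] × [ΔT,g,v,f,i]:
  T: [ 0 -2 -1 -1  0]
  L: [ 0  1  1  0  0]
  I: [ 0  0  0  0  1]
  Θ: [ 1  0  0  0  0]
  [T]: (1)·0+(-1)·-2+(1)·-1+(2)·0 = 1
  [L]: (1)·0+(-1)·1+(1)·1+(2)·0 = 0
  [I]: (1)·0+(-1)·0+(1)·0+(2)·1 = 2
  [Θ]: (1)·1+(-1)·0+(1)·0+(2)·0 = 1
⇒ T I^2 Θ

{"T": 1, "L": 0, "I": 2, "Θ": 1}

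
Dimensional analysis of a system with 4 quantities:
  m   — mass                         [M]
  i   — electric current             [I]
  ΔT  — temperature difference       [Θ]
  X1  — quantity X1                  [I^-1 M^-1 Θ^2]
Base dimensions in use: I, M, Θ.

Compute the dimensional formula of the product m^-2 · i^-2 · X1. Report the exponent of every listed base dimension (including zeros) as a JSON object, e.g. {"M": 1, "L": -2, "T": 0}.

{"I": -3, "M": -3, "Θ": 2}

Dimensional matrix (I×M×Θ by m×i×ΔT×X1):
  I: [ 0  1  0 -1]
  M: [ 1  0  0 -1]
  Θ: [ 0  0  1  2]
  [I]: (-2)·0+(-2)·1+(1)·-1 = -3
  [M]: (-2)·1+(-2)·0+(1)·-1 = -3
  [Θ]: (-2)·0+(-2)·0+(1)·2 = 2
⇒ I^-3 M^-3 Θ^2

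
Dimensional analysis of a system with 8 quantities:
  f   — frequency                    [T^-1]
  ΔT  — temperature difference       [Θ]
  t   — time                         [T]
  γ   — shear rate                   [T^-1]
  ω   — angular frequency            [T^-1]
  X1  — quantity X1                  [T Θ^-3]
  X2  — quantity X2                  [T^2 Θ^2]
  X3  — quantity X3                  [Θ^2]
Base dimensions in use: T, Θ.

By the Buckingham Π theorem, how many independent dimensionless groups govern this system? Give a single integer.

6

Exponent matrix [T,Θ] × [f,ΔT,t,γ,ω,X1,X2,X3]:
  T: [-1  0  1 -1 -1  1  2  0]
  Θ: [ 0  1  0  0  0 -3  2  2]
RREF → pivots at {f,ΔT} ⇒ r = 2
8 vars − rank 2 = 6 Π groups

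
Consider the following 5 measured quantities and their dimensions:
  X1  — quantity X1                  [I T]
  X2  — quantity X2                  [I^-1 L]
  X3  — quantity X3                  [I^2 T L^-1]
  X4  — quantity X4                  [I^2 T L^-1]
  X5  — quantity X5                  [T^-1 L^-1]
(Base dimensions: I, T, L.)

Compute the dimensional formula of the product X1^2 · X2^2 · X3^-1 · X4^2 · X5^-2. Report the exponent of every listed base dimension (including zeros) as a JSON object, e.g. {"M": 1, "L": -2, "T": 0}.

{"I": 2, "T": 5, "L": 3}

Exponent matrix [I,T,L] × [X1,X2,X3,X4,X5]:
  I: [ 1 -1  2  2  0]
  T: [ 1  0  1  1 -1]
  L: [ 0  1 -1 -1 -1]
  [I]: (2)·1+(2)·-1+(-1)·2+(2)·2+(-2)·0 = 2
  [T]: (2)·1+(2)·0+(-1)·1+(2)·1+(-2)·-1 = 5
  [L]: (2)·0+(2)·1+(-1)·-1+(2)·-1+(-2)·-1 = 3
⇒ I^2 T^5 L^3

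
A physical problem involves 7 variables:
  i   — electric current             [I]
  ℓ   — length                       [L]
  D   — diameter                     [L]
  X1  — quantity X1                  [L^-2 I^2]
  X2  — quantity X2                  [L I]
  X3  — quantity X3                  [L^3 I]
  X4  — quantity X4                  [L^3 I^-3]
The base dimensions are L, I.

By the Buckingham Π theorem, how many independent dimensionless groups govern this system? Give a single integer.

Dimensional matrix (L×I by i×ℓ×D×X1×X2×X3×X4):
  L: [ 0  1  1 -2  1  3  3]
  I: [ 1  0  0  2  1  1 -3]
Row reduction gives pivot columns i,ℓ; rank = 2
7 vars − rank 2 = 5 Π groups

5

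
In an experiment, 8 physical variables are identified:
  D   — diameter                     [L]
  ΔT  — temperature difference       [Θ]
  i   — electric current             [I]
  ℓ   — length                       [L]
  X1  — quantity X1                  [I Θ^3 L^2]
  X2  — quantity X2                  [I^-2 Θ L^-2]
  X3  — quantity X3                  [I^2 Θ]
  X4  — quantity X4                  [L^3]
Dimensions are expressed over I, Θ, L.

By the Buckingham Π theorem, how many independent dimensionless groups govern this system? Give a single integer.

5

Write exponents as rows I,Θ,L / cols D,ΔT,i,ℓ,X1,X2,X3,X4:
  I: [ 0  0  1  0  1 -2  2  0]
  Θ: [ 0  1  0  0  3  1  1  0]
  L: [ 1  0  0  1  2 -2  0  3]
Row reduction gives pivot columns D,ΔT,i; rank = 3
n=8, r=3 ⇒ 5 dimensionless groups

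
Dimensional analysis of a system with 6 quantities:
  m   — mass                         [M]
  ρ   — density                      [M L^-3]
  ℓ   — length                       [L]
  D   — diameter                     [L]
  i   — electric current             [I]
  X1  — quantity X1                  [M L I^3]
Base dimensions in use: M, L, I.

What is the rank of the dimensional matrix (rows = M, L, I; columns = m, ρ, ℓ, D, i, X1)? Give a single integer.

Write exponents as rows M,L,I / cols m,ρ,ℓ,D,i,X1:
  M: [ 1  1  0  0  0  1]
  L: [ 0 -3  1  1  0  1]
  I: [ 0  0  0  0  1  3]
Row reduction gives pivot columns m,ρ,i; rank = 3

3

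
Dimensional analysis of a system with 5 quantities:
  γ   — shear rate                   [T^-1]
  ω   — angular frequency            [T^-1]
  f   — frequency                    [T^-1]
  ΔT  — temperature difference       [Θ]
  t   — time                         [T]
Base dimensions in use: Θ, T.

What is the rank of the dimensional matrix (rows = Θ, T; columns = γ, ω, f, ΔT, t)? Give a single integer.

Dimensional matrix (Θ×T by γ×ω×f×ΔT×t):
  Θ: [ 0  0  0  1  0]
  T: [-1 -1 -1  0  1]
RREF → pivots at {γ,ΔT} ⇒ r = 2

2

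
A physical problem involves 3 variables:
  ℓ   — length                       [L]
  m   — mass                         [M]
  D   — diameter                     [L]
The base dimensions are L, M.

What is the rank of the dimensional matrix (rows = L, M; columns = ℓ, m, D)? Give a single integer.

2

Write exponents as rows L,M / cols ℓ,m,D:
  L: [ 1  0  1]
  M: [ 0  1  0]
RREF → pivots at {ℓ,m} ⇒ r = 2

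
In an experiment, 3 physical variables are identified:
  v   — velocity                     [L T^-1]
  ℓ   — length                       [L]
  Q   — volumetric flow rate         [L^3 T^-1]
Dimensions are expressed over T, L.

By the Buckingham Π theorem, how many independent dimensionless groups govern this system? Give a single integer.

Dimensional matrix (T×L by v×ℓ×Q):
  T: [-1  0 -1]
  L: [ 1  1  3]
Echelon form has 2 nonzero rows (pivots: v,ℓ)
Π count = n − r = 3 − 2 = 1

1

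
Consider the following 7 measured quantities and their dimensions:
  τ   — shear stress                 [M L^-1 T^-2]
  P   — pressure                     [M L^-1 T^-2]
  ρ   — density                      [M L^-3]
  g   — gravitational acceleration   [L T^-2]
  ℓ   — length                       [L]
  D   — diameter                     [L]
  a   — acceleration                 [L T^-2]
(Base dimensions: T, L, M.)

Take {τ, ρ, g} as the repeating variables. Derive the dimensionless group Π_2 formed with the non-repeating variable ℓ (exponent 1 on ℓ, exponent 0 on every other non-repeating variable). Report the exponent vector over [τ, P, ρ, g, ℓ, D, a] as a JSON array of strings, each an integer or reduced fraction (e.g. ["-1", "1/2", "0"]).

Dimensional matrix (T×L×M by τ×P×ρ×g×ℓ×D×a):
  T: [-2 -2  0 -2  0  0 -2]
  L: [-1 -1 -3  1  1  1  1]
  M: [ 1  1  1  0  0  0  0]
Row reduction gives pivot columns τ,ρ,g; rank = 3
Repeat: τ,ρ,g; free: P,ℓ,D,a
RREF:
  r0: [   1    1    0    0    1    1    0]
  r1: [   0    0    1    0   -1   -1    0]
  r2: [   0    0    0    1   -1   -1    1]
Fix exponent of ℓ at 1, P at 0, D at 0, a at 0; solve each RREF row for its pivot's exponent:
  r0: exp(τ) + (1)·1 = 0 ⇒ exp(τ) = -1
  r1: exp(ρ) + (-1)·1 = 0 ⇒ exp(ρ) = 1
  r2: exp(g) + (-1)·1 = 0 ⇒ exp(g) = 1
Π_2 = τ^-1 · ρ · g · ℓ

["-1", "0", "1", "1", "1", "0", "0"]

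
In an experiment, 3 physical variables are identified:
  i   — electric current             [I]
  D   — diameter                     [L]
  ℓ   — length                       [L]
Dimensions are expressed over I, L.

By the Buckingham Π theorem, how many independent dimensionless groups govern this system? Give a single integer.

Exponent matrix [I,L] × [i,D,ℓ]:
  I: [ 1  0  0]
  L: [ 0  1  1]
Row reduction gives pivot columns i,D; rank = 2
3 vars − rank 2 = 1 Π group

1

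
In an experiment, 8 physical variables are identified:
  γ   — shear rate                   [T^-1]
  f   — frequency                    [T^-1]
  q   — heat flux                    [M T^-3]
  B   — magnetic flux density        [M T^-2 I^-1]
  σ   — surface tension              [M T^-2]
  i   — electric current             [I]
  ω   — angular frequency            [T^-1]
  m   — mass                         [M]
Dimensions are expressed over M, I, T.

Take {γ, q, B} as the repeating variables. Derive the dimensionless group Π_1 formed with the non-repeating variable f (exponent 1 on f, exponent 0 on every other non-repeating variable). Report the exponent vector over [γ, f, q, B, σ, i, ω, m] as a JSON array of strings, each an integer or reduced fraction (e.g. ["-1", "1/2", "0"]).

Write exponents as rows M,I,T / cols γ,f,q,B,σ,i,ω,m:
  M: [ 0  0  1  1  1  0  0  1]
  I: [ 0  0  0 -1  0  1  0  0]
  T: [-1 -1 -3 -2 -2  0 -1  0]
Row reduction gives pivot columns γ,q,B; rank = 3
Repeat: γ,q,B; free: f,σ,i,ω,m
RREF:
  r0: [   1    1    0    0   -1   -1    1   -3]
  r1: [   0    0    1    0    1    1    0    1]
  r2: [   0    0    0    1    0   -1    0    0]
Fix exponent of f at 1, σ at 0, i at 0, ω at 0, m at 0; solve each RREF row for its pivot's exponent:
  r0: exp(γ) + (1)·1 = 0 ⇒ exp(γ) = -1
  r1: exp(q) + (0)·1 = 0 ⇒ exp(q) = 0
  r2: exp(B) + (0)·1 = 0 ⇒ exp(B) = 0
Π_1 = γ^-1 · f

["-1", "1", "0", "0", "0", "0", "0", "0"]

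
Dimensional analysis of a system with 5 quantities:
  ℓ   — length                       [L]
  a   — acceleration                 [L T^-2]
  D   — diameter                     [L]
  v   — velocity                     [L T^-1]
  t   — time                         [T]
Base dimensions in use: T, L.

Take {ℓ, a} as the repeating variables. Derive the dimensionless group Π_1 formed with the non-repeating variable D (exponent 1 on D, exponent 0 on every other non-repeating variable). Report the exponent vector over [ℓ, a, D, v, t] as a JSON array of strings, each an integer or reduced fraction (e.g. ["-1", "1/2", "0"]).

Dimensional matrix (T×L by ℓ×a×D×v×t):
  T: [ 0 -2  0 -1  1]
  L: [ 1  1  1  1  0]
RREF → pivots at {ℓ,a} ⇒ r = 2
Repeat: ℓ,a; free: D,v,t
RREF:
  r0: [   1    0    1  1/2  1/2]
  r1: [   0    1    0  1/2 -1/2]
Fix exponent of D at 1, v at 0, t at 0; solve each RREF row for its pivot's exponent:
  r0: exp(ℓ) + (1)·1 = 0 ⇒ exp(ℓ) = -1
  r1: exp(a) + (0)·1 = 0 ⇒ exp(a) = 0
Π_1 = ℓ^-1 · D

["-1", "0", "1", "0", "0"]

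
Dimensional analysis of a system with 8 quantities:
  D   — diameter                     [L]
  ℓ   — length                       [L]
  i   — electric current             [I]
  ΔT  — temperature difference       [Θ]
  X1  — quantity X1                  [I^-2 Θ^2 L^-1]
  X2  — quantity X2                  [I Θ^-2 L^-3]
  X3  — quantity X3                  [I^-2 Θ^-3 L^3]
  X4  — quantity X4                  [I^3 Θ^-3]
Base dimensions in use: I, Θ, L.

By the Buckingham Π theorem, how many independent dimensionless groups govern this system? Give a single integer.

Dimensional matrix (I×Θ×L by D×ℓ×i×ΔT×X1×X2×X3×X4):
  I: [ 0  0  1  0 -2  1 -2  3]
  Θ: [ 0  0  0  1  2 -2 -3 -3]
  L: [ 1  1  0  0 -1 -3  3  0]
Row reduction gives pivot columns D,i,ΔT; rank = 3
8 vars − rank 3 = 5 Π groups

5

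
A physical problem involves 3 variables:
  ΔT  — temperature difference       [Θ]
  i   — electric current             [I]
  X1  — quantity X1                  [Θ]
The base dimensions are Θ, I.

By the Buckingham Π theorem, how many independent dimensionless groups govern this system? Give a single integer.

Write exponents as rows Θ,I / cols ΔT,i,X1:
  Θ: [ 1  0  1]
  I: [ 0  1  0]
RREF → pivots at {ΔT,i} ⇒ r = 2
3 vars − rank 2 = 1 Π group

1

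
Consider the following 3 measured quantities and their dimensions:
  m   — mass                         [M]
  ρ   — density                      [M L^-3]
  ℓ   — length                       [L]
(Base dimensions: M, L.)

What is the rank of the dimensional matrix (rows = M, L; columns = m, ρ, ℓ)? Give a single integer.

2

Write exponents as rows M,L / cols m,ρ,ℓ:
  M: [ 1  1  0]
  L: [ 0 -3  1]
Row reduction gives pivot columns m,ρ; rank = 2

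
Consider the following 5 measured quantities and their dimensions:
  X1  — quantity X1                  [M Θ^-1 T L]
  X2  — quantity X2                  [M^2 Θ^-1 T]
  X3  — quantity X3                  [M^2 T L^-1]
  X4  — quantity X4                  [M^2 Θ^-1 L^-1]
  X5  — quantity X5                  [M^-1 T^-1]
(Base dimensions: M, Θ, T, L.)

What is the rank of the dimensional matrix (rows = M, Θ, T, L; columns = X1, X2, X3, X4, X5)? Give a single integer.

Write exponents as rows M,Θ,T,L / cols X1,X2,X3,X4,X5:
  M: [ 1  2  2  2 -1]
  Θ: [-1 -1  0 -1  0]
  T: [ 1  1  1  0 -1]
  L: [ 1  0 -1 -1  0]
RREF → pivots at {X1,X2,X3} ⇒ r = 3

3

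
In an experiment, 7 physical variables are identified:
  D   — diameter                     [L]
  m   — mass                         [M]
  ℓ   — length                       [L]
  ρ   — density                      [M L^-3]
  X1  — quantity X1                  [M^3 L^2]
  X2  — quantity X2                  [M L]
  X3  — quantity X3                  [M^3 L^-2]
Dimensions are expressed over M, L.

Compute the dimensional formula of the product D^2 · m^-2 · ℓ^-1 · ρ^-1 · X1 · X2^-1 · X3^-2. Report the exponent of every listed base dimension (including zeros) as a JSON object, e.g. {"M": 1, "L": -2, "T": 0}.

{"M": -7, "L": 9}

Exponent matrix [M,L] × [D,m,ℓ,ρ,X1,X2,X3]:
  M: [ 0  1  0  1  3  1  3]
  L: [ 1  0  1 -3  2  1 -2]
  [M]: (2)·0+(-2)·1+(-1)·0+(-1)·1+(1)·3+(-1)·1+(-2)·3 = -7
  [L]: (2)·1+(-2)·0+(-1)·1+(-1)·-3+(1)·2+(-1)·1+(-2)·-2 = 9
⇒ M^-7 L^9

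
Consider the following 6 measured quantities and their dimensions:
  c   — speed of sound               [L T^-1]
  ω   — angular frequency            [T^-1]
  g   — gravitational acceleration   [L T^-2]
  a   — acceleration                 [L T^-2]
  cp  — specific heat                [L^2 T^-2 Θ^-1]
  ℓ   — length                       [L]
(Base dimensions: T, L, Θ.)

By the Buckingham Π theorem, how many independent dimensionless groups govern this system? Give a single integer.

Exponent matrix [T,L,Θ] × [c,ω,g,a,cp,ℓ]:
  T: [-1 -1 -2 -2 -2  0]
  L: [ 1  0  1  1  2  1]
  Θ: [ 0  0  0  0 -1  0]
Row reduction gives pivot columns c,ω,cp; rank = 3
6 vars − rank 3 = 3 Π groups

3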